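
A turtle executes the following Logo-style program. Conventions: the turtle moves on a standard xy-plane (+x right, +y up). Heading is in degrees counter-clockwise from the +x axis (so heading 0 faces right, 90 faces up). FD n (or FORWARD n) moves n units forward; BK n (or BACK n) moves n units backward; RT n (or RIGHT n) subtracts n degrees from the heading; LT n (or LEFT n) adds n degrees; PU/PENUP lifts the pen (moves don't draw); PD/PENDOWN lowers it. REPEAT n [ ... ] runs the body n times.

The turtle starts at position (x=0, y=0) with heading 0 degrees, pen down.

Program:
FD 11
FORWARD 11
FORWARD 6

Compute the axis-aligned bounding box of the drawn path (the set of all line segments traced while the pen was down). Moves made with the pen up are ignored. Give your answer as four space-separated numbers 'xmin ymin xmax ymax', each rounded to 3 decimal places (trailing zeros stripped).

Answer: 0 0 28 0

Derivation:
Executing turtle program step by step:
Start: pos=(0,0), heading=0, pen down
FD 11: (0,0) -> (11,0) [heading=0, draw]
FD 11: (11,0) -> (22,0) [heading=0, draw]
FD 6: (22,0) -> (28,0) [heading=0, draw]
Final: pos=(28,0), heading=0, 3 segment(s) drawn

Segment endpoints: x in {0, 11, 22, 28}, y in {0}
xmin=0, ymin=0, xmax=28, ymax=0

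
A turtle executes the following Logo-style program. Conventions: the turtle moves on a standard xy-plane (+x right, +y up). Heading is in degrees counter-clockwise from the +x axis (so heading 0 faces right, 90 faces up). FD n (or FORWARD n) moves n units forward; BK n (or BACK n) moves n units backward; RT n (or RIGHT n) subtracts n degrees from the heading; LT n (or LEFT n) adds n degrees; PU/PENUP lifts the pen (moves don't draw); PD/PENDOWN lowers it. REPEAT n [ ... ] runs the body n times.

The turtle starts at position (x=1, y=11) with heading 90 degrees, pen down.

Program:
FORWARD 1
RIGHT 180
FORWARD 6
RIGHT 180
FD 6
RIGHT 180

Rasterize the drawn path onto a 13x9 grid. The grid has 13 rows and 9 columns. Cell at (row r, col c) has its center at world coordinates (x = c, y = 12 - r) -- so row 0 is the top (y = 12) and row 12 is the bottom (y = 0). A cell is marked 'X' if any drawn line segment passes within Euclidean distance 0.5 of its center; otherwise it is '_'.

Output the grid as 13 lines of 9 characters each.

Answer: _X_______
_X_______
_X_______
_X_______
_X_______
_X_______
_X_______
_________
_________
_________
_________
_________
_________

Derivation:
Segment 0: (1,11) -> (1,12)
Segment 1: (1,12) -> (1,6)
Segment 2: (1,6) -> (1,12)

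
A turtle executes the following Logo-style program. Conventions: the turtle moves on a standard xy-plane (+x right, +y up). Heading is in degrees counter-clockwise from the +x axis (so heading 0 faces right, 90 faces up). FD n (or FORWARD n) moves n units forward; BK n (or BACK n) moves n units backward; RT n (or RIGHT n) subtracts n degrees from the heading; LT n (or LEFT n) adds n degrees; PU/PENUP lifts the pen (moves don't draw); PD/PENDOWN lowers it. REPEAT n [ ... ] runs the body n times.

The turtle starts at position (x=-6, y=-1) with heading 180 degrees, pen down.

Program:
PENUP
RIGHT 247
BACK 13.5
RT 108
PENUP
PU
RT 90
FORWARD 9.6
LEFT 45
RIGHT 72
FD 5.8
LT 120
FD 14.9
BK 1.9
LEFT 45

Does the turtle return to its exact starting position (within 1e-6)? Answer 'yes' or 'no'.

Answer: no

Derivation:
Executing turtle program step by step:
Start: pos=(-6,-1), heading=180, pen down
PU: pen up
RT 247: heading 180 -> 293
BK 13.5: (-6,-1) -> (-11.275,11.427) [heading=293, move]
RT 108: heading 293 -> 185
PU: pen up
PU: pen up
RT 90: heading 185 -> 95
FD 9.6: (-11.275,11.427) -> (-12.112,20.99) [heading=95, move]
LT 45: heading 95 -> 140
RT 72: heading 140 -> 68
FD 5.8: (-12.112,20.99) -> (-9.939,26.368) [heading=68, move]
LT 120: heading 68 -> 188
FD 14.9: (-9.939,26.368) -> (-24.694,24.294) [heading=188, move]
BK 1.9: (-24.694,24.294) -> (-22.812,24.559) [heading=188, move]
LT 45: heading 188 -> 233
Final: pos=(-22.812,24.559), heading=233, 0 segment(s) drawn

Start position: (-6, -1)
Final position: (-22.812, 24.559)
Distance = 30.593; >= 1e-6 -> NOT closed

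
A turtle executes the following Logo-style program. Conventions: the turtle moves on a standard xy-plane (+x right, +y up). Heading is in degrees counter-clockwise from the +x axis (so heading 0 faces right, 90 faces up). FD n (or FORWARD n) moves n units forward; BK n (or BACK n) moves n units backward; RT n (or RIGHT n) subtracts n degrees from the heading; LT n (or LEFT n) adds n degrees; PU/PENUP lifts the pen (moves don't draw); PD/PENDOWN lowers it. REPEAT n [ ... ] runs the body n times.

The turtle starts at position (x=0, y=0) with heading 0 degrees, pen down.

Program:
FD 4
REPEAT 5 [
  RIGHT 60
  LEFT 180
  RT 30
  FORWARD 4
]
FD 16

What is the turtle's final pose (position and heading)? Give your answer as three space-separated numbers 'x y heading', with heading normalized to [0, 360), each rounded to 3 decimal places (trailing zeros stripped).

Answer: 4 20 90

Derivation:
Executing turtle program step by step:
Start: pos=(0,0), heading=0, pen down
FD 4: (0,0) -> (4,0) [heading=0, draw]
REPEAT 5 [
  -- iteration 1/5 --
  RT 60: heading 0 -> 300
  LT 180: heading 300 -> 120
  RT 30: heading 120 -> 90
  FD 4: (4,0) -> (4,4) [heading=90, draw]
  -- iteration 2/5 --
  RT 60: heading 90 -> 30
  LT 180: heading 30 -> 210
  RT 30: heading 210 -> 180
  FD 4: (4,4) -> (0,4) [heading=180, draw]
  -- iteration 3/5 --
  RT 60: heading 180 -> 120
  LT 180: heading 120 -> 300
  RT 30: heading 300 -> 270
  FD 4: (0,4) -> (0,0) [heading=270, draw]
  -- iteration 4/5 --
  RT 60: heading 270 -> 210
  LT 180: heading 210 -> 30
  RT 30: heading 30 -> 0
  FD 4: (0,0) -> (4,0) [heading=0, draw]
  -- iteration 5/5 --
  RT 60: heading 0 -> 300
  LT 180: heading 300 -> 120
  RT 30: heading 120 -> 90
  FD 4: (4,0) -> (4,4) [heading=90, draw]
]
FD 16: (4,4) -> (4,20) [heading=90, draw]
Final: pos=(4,20), heading=90, 7 segment(s) drawn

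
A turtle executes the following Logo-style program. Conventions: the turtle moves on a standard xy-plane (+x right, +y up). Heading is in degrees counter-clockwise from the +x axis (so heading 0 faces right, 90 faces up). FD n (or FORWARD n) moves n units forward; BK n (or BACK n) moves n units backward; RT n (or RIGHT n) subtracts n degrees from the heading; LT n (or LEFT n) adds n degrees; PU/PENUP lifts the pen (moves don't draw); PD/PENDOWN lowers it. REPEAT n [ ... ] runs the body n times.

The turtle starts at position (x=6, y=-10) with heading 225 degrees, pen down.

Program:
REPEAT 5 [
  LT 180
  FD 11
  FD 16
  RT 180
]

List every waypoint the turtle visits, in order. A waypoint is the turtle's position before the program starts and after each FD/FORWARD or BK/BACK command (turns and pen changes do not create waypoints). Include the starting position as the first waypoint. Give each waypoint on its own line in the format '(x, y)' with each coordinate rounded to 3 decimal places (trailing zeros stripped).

Answer: (6, -10)
(13.778, -2.222)
(25.092, 9.092)
(32.87, 16.87)
(44.184, 28.184)
(51.962, 35.962)
(63.276, 47.276)
(71.054, 55.054)
(82.368, 66.368)
(90.146, 74.146)
(101.459, 85.459)

Derivation:
Executing turtle program step by step:
Start: pos=(6,-10), heading=225, pen down
REPEAT 5 [
  -- iteration 1/5 --
  LT 180: heading 225 -> 45
  FD 11: (6,-10) -> (13.778,-2.222) [heading=45, draw]
  FD 16: (13.778,-2.222) -> (25.092,9.092) [heading=45, draw]
  RT 180: heading 45 -> 225
  -- iteration 2/5 --
  LT 180: heading 225 -> 45
  FD 11: (25.092,9.092) -> (32.87,16.87) [heading=45, draw]
  FD 16: (32.87,16.87) -> (44.184,28.184) [heading=45, draw]
  RT 180: heading 45 -> 225
  -- iteration 3/5 --
  LT 180: heading 225 -> 45
  FD 11: (44.184,28.184) -> (51.962,35.962) [heading=45, draw]
  FD 16: (51.962,35.962) -> (63.276,47.276) [heading=45, draw]
  RT 180: heading 45 -> 225
  -- iteration 4/5 --
  LT 180: heading 225 -> 45
  FD 11: (63.276,47.276) -> (71.054,55.054) [heading=45, draw]
  FD 16: (71.054,55.054) -> (82.368,66.368) [heading=45, draw]
  RT 180: heading 45 -> 225
  -- iteration 5/5 --
  LT 180: heading 225 -> 45
  FD 11: (82.368,66.368) -> (90.146,74.146) [heading=45, draw]
  FD 16: (90.146,74.146) -> (101.459,85.459) [heading=45, draw]
  RT 180: heading 45 -> 225
]
Final: pos=(101.459,85.459), heading=225, 10 segment(s) drawn
Waypoints (11 total):
(6, -10)
(13.778, -2.222)
(25.092, 9.092)
(32.87, 16.87)
(44.184, 28.184)
(51.962, 35.962)
(63.276, 47.276)
(71.054, 55.054)
(82.368, 66.368)
(90.146, 74.146)
(101.459, 85.459)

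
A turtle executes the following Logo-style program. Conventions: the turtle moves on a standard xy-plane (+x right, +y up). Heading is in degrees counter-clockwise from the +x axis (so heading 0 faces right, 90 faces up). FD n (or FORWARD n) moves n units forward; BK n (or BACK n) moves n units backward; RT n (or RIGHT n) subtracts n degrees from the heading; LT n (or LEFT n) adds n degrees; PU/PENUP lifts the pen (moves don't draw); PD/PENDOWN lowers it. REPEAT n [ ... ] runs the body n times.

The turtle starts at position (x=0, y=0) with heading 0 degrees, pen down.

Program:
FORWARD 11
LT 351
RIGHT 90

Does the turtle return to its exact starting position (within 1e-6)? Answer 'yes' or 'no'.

Answer: no

Derivation:
Executing turtle program step by step:
Start: pos=(0,0), heading=0, pen down
FD 11: (0,0) -> (11,0) [heading=0, draw]
LT 351: heading 0 -> 351
RT 90: heading 351 -> 261
Final: pos=(11,0), heading=261, 1 segment(s) drawn

Start position: (0, 0)
Final position: (11, 0)
Distance = 11; >= 1e-6 -> NOT closed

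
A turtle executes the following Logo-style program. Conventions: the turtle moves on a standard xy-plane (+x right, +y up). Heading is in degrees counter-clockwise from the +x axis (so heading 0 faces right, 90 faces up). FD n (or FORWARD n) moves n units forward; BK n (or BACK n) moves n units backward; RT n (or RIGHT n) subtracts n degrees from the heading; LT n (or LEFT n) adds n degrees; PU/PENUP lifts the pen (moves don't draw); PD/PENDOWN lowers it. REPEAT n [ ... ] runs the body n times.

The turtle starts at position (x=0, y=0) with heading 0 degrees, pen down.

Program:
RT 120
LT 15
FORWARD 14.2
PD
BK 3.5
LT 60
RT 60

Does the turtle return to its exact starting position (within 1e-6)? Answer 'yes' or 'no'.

Executing turtle program step by step:
Start: pos=(0,0), heading=0, pen down
RT 120: heading 0 -> 240
LT 15: heading 240 -> 255
FD 14.2: (0,0) -> (-3.675,-13.716) [heading=255, draw]
PD: pen down
BK 3.5: (-3.675,-13.716) -> (-2.769,-10.335) [heading=255, draw]
LT 60: heading 255 -> 315
RT 60: heading 315 -> 255
Final: pos=(-2.769,-10.335), heading=255, 2 segment(s) drawn

Start position: (0, 0)
Final position: (-2.769, -10.335)
Distance = 10.7; >= 1e-6 -> NOT closed

Answer: no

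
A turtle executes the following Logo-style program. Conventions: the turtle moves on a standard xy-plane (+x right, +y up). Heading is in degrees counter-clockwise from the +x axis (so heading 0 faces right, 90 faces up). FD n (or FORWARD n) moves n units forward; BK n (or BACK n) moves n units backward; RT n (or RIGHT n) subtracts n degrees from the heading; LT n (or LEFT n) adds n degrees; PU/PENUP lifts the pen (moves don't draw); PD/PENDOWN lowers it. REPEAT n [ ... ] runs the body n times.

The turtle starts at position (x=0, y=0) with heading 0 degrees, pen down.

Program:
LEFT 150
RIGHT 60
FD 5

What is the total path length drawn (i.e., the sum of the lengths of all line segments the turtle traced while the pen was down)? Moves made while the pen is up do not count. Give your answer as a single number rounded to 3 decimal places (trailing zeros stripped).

Executing turtle program step by step:
Start: pos=(0,0), heading=0, pen down
LT 150: heading 0 -> 150
RT 60: heading 150 -> 90
FD 5: (0,0) -> (0,5) [heading=90, draw]
Final: pos=(0,5), heading=90, 1 segment(s) drawn

Segment lengths:
  seg 1: (0,0) -> (0,5), length = 5
Total = 5

Answer: 5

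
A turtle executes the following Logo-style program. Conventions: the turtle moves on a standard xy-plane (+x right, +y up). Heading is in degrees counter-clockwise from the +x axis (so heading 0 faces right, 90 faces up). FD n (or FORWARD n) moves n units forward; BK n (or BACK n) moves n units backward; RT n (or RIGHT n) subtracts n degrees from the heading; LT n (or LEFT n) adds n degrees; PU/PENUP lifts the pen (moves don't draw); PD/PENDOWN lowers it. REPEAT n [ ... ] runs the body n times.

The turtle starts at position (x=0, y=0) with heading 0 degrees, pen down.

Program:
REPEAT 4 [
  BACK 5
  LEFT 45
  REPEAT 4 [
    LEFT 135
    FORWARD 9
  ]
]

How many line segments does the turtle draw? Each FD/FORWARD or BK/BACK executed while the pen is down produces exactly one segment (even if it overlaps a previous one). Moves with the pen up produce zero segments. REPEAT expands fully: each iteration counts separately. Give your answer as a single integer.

Answer: 20

Derivation:
Executing turtle program step by step:
Start: pos=(0,0), heading=0, pen down
REPEAT 4 [
  -- iteration 1/4 --
  BK 5: (0,0) -> (-5,0) [heading=0, draw]
  LT 45: heading 0 -> 45
  REPEAT 4 [
    -- iteration 1/4 --
    LT 135: heading 45 -> 180
    FD 9: (-5,0) -> (-14,0) [heading=180, draw]
    -- iteration 2/4 --
    LT 135: heading 180 -> 315
    FD 9: (-14,0) -> (-7.636,-6.364) [heading=315, draw]
    -- iteration 3/4 --
    LT 135: heading 315 -> 90
    FD 9: (-7.636,-6.364) -> (-7.636,2.636) [heading=90, draw]
    -- iteration 4/4 --
    LT 135: heading 90 -> 225
    FD 9: (-7.636,2.636) -> (-14,-3.728) [heading=225, draw]
  ]
  -- iteration 2/4 --
  BK 5: (-14,-3.728) -> (-10.464,-0.192) [heading=225, draw]
  LT 45: heading 225 -> 270
  REPEAT 4 [
    -- iteration 1/4 --
    LT 135: heading 270 -> 45
    FD 9: (-10.464,-0.192) -> (-4.101,6.172) [heading=45, draw]
    -- iteration 2/4 --
    LT 135: heading 45 -> 180
    FD 9: (-4.101,6.172) -> (-13.101,6.172) [heading=180, draw]
    -- iteration 3/4 --
    LT 135: heading 180 -> 315
    FD 9: (-13.101,6.172) -> (-6.737,-0.192) [heading=315, draw]
    -- iteration 4/4 --
    LT 135: heading 315 -> 90
    FD 9: (-6.737,-0.192) -> (-6.737,8.808) [heading=90, draw]
  ]
  -- iteration 3/4 --
  BK 5: (-6.737,8.808) -> (-6.737,3.808) [heading=90, draw]
  LT 45: heading 90 -> 135
  REPEAT 4 [
    -- iteration 1/4 --
    LT 135: heading 135 -> 270
    FD 9: (-6.737,3.808) -> (-6.737,-5.192) [heading=270, draw]
    -- iteration 2/4 --
    LT 135: heading 270 -> 45
    FD 9: (-6.737,-5.192) -> (-0.373,1.172) [heading=45, draw]
    -- iteration 3/4 --
    LT 135: heading 45 -> 180
    FD 9: (-0.373,1.172) -> (-9.373,1.172) [heading=180, draw]
    -- iteration 4/4 --
    LT 135: heading 180 -> 315
    FD 9: (-9.373,1.172) -> (-3.009,-5.192) [heading=315, draw]
  ]
  -- iteration 4/4 --
  BK 5: (-3.009,-5.192) -> (-6.544,-1.657) [heading=315, draw]
  LT 45: heading 315 -> 0
  REPEAT 4 [
    -- iteration 1/4 --
    LT 135: heading 0 -> 135
    FD 9: (-6.544,-1.657) -> (-12.908,4.707) [heading=135, draw]
    -- iteration 2/4 --
    LT 135: heading 135 -> 270
    FD 9: (-12.908,4.707) -> (-12.908,-4.293) [heading=270, draw]
    -- iteration 3/4 --
    LT 135: heading 270 -> 45
    FD 9: (-12.908,-4.293) -> (-6.544,2.071) [heading=45, draw]
    -- iteration 4/4 --
    LT 135: heading 45 -> 180
    FD 9: (-6.544,2.071) -> (-15.544,2.071) [heading=180, draw]
  ]
]
Final: pos=(-15.544,2.071), heading=180, 20 segment(s) drawn
Segments drawn: 20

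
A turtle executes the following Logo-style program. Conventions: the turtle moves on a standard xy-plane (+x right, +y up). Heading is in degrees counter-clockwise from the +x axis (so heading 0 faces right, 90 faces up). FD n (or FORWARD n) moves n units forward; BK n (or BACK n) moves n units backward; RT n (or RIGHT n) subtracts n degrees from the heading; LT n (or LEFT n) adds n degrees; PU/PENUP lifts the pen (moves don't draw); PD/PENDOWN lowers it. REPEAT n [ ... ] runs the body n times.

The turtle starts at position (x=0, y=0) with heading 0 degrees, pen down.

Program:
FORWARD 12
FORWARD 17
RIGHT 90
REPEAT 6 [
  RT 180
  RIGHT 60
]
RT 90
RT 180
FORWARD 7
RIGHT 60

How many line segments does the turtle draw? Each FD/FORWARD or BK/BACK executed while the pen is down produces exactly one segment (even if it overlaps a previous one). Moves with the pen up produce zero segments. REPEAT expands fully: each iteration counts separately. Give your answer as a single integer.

Executing turtle program step by step:
Start: pos=(0,0), heading=0, pen down
FD 12: (0,0) -> (12,0) [heading=0, draw]
FD 17: (12,0) -> (29,0) [heading=0, draw]
RT 90: heading 0 -> 270
REPEAT 6 [
  -- iteration 1/6 --
  RT 180: heading 270 -> 90
  RT 60: heading 90 -> 30
  -- iteration 2/6 --
  RT 180: heading 30 -> 210
  RT 60: heading 210 -> 150
  -- iteration 3/6 --
  RT 180: heading 150 -> 330
  RT 60: heading 330 -> 270
  -- iteration 4/6 --
  RT 180: heading 270 -> 90
  RT 60: heading 90 -> 30
  -- iteration 5/6 --
  RT 180: heading 30 -> 210
  RT 60: heading 210 -> 150
  -- iteration 6/6 --
  RT 180: heading 150 -> 330
  RT 60: heading 330 -> 270
]
RT 90: heading 270 -> 180
RT 180: heading 180 -> 0
FD 7: (29,0) -> (36,0) [heading=0, draw]
RT 60: heading 0 -> 300
Final: pos=(36,0), heading=300, 3 segment(s) drawn
Segments drawn: 3

Answer: 3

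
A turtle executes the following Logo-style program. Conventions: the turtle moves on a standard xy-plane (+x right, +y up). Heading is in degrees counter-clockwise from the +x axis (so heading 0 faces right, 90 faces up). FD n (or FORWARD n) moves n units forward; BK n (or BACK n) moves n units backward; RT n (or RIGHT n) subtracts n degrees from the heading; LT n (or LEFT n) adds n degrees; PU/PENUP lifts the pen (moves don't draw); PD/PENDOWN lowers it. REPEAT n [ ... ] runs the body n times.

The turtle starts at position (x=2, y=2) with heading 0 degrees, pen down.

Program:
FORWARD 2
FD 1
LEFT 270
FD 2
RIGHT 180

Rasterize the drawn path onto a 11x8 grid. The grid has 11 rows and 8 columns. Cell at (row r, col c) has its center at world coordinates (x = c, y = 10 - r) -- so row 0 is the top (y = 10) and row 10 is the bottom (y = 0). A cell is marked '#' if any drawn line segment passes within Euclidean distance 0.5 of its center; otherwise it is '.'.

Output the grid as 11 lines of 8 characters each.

Answer: ........
........
........
........
........
........
........
........
..####..
.....#..
.....#..

Derivation:
Segment 0: (2,2) -> (4,2)
Segment 1: (4,2) -> (5,2)
Segment 2: (5,2) -> (5,0)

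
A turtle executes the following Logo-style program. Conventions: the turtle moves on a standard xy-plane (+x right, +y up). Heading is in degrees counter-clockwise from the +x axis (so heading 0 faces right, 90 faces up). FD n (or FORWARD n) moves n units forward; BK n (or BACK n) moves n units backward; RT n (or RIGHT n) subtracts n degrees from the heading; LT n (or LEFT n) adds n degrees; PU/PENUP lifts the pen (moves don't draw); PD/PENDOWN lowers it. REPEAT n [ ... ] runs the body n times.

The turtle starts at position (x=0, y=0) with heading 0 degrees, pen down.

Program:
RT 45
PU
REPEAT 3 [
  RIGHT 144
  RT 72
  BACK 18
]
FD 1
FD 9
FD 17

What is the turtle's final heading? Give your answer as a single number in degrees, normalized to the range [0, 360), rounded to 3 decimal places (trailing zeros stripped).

Executing turtle program step by step:
Start: pos=(0,0), heading=0, pen down
RT 45: heading 0 -> 315
PU: pen up
REPEAT 3 [
  -- iteration 1/3 --
  RT 144: heading 315 -> 171
  RT 72: heading 171 -> 99
  BK 18: (0,0) -> (2.816,-17.778) [heading=99, move]
  -- iteration 2/3 --
  RT 144: heading 99 -> 315
  RT 72: heading 315 -> 243
  BK 18: (2.816,-17.778) -> (10.988,-1.74) [heading=243, move]
  -- iteration 3/3 --
  RT 144: heading 243 -> 99
  RT 72: heading 99 -> 27
  BK 18: (10.988,-1.74) -> (-5.05,-9.912) [heading=27, move]
]
FD 1: (-5.05,-9.912) -> (-4.159,-9.458) [heading=27, move]
FD 9: (-4.159,-9.458) -> (3.86,-5.372) [heading=27, move]
FD 17: (3.86,-5.372) -> (19.007,2.346) [heading=27, move]
Final: pos=(19.007,2.346), heading=27, 0 segment(s) drawn

Answer: 27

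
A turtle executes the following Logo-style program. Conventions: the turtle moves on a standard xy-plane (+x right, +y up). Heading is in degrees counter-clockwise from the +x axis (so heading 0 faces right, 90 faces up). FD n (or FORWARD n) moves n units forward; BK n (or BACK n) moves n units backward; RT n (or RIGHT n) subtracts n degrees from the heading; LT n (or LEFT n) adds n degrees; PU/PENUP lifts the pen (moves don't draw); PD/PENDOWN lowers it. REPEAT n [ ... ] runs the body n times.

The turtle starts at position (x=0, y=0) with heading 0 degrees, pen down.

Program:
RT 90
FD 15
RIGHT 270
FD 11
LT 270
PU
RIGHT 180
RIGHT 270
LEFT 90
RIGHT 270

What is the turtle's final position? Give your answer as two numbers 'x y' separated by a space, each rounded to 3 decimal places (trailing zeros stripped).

Answer: 11 -15

Derivation:
Executing turtle program step by step:
Start: pos=(0,0), heading=0, pen down
RT 90: heading 0 -> 270
FD 15: (0,0) -> (0,-15) [heading=270, draw]
RT 270: heading 270 -> 0
FD 11: (0,-15) -> (11,-15) [heading=0, draw]
LT 270: heading 0 -> 270
PU: pen up
RT 180: heading 270 -> 90
RT 270: heading 90 -> 180
LT 90: heading 180 -> 270
RT 270: heading 270 -> 0
Final: pos=(11,-15), heading=0, 2 segment(s) drawn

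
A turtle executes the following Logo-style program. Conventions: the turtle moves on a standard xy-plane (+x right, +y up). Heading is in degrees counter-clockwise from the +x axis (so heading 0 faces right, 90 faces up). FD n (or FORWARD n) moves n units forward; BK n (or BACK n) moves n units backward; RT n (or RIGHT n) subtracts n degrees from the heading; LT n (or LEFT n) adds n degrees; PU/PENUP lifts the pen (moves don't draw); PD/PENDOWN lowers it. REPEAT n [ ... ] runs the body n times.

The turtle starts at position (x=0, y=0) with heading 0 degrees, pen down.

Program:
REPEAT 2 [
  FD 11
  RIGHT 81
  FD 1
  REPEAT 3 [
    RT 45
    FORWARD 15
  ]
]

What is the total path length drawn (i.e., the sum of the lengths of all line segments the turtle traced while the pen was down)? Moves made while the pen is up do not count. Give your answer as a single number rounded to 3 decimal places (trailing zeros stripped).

Answer: 114

Derivation:
Executing turtle program step by step:
Start: pos=(0,0), heading=0, pen down
REPEAT 2 [
  -- iteration 1/2 --
  FD 11: (0,0) -> (11,0) [heading=0, draw]
  RT 81: heading 0 -> 279
  FD 1: (11,0) -> (11.156,-0.988) [heading=279, draw]
  REPEAT 3 [
    -- iteration 1/3 --
    RT 45: heading 279 -> 234
    FD 15: (11.156,-0.988) -> (2.34,-13.123) [heading=234, draw]
    -- iteration 2/3 --
    RT 45: heading 234 -> 189
    FD 15: (2.34,-13.123) -> (-12.476,-15.469) [heading=189, draw]
    -- iteration 3/3 --
    RT 45: heading 189 -> 144
    FD 15: (-12.476,-15.469) -> (-24.611,-6.653) [heading=144, draw]
  ]
  -- iteration 2/2 --
  FD 11: (-24.611,-6.653) -> (-33.51,-0.187) [heading=144, draw]
  RT 81: heading 144 -> 63
  FD 1: (-33.51,-0.187) -> (-33.056,0.704) [heading=63, draw]
  REPEAT 3 [
    -- iteration 1/3 --
    RT 45: heading 63 -> 18
    FD 15: (-33.056,0.704) -> (-18.79,5.339) [heading=18, draw]
    -- iteration 2/3 --
    RT 45: heading 18 -> 333
    FD 15: (-18.79,5.339) -> (-5.425,-1.471) [heading=333, draw]
    -- iteration 3/3 --
    RT 45: heading 333 -> 288
    FD 15: (-5.425,-1.471) -> (-0.79,-15.736) [heading=288, draw]
  ]
]
Final: pos=(-0.79,-15.736), heading=288, 10 segment(s) drawn

Segment lengths:
  seg 1: (0,0) -> (11,0), length = 11
  seg 2: (11,0) -> (11.156,-0.988), length = 1
  seg 3: (11.156,-0.988) -> (2.34,-13.123), length = 15
  seg 4: (2.34,-13.123) -> (-12.476,-15.469), length = 15
  seg 5: (-12.476,-15.469) -> (-24.611,-6.653), length = 15
  seg 6: (-24.611,-6.653) -> (-33.51,-0.187), length = 11
  seg 7: (-33.51,-0.187) -> (-33.056,0.704), length = 1
  seg 8: (-33.056,0.704) -> (-18.79,5.339), length = 15
  seg 9: (-18.79,5.339) -> (-5.425,-1.471), length = 15
  seg 10: (-5.425,-1.471) -> (-0.79,-15.736), length = 15
Total = 114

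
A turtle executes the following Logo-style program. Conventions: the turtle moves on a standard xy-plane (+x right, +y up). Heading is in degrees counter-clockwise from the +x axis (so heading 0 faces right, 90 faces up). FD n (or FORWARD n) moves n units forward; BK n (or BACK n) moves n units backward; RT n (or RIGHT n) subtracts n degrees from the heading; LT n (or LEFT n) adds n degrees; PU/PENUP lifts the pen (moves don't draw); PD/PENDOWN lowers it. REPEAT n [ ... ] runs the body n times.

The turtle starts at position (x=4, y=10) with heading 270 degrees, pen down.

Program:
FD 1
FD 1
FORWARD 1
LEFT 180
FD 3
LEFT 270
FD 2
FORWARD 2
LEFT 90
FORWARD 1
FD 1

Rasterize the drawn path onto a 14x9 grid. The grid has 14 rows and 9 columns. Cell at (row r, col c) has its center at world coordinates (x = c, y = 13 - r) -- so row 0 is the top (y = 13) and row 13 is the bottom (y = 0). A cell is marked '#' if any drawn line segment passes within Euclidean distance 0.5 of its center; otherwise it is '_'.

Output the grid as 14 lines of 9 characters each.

Segment 0: (4,10) -> (4,9)
Segment 1: (4,9) -> (4,8)
Segment 2: (4,8) -> (4,7)
Segment 3: (4,7) -> (4,10)
Segment 4: (4,10) -> (6,10)
Segment 5: (6,10) -> (8,10)
Segment 6: (8,10) -> (8,11)
Segment 7: (8,11) -> (8,12)

Answer: _________
________#
________#
____#####
____#____
____#____
____#____
_________
_________
_________
_________
_________
_________
_________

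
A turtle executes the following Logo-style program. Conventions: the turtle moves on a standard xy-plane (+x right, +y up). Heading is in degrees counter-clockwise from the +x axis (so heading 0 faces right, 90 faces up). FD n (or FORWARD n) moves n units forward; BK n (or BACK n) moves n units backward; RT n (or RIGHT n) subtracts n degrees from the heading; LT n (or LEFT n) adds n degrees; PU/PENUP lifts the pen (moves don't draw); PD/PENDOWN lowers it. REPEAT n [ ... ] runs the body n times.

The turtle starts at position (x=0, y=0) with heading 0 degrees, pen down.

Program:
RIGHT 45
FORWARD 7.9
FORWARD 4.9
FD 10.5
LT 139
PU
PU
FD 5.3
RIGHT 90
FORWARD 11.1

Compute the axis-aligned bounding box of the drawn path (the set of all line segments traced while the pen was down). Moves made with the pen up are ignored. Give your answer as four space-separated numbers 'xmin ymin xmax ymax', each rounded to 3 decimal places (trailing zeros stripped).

Answer: 0 -16.476 16.476 0

Derivation:
Executing turtle program step by step:
Start: pos=(0,0), heading=0, pen down
RT 45: heading 0 -> 315
FD 7.9: (0,0) -> (5.586,-5.586) [heading=315, draw]
FD 4.9: (5.586,-5.586) -> (9.051,-9.051) [heading=315, draw]
FD 10.5: (9.051,-9.051) -> (16.476,-16.476) [heading=315, draw]
LT 139: heading 315 -> 94
PU: pen up
PU: pen up
FD 5.3: (16.476,-16.476) -> (16.106,-11.188) [heading=94, move]
RT 90: heading 94 -> 4
FD 11.1: (16.106,-11.188) -> (27.179,-10.414) [heading=4, move]
Final: pos=(27.179,-10.414), heading=4, 3 segment(s) drawn

Segment endpoints: x in {0, 5.586, 9.051, 16.476}, y in {-16.476, -9.051, -5.586, 0}
xmin=0, ymin=-16.476, xmax=16.476, ymax=0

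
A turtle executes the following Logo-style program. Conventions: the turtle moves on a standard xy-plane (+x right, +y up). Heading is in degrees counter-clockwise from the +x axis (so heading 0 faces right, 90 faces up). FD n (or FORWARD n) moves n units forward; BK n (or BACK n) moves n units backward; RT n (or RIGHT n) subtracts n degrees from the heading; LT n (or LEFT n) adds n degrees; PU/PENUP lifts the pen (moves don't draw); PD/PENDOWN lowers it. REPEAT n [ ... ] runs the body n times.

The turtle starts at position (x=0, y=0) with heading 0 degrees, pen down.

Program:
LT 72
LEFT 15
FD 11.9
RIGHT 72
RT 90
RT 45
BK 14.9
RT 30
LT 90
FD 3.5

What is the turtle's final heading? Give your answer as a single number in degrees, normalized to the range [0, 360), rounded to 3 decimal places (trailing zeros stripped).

Executing turtle program step by step:
Start: pos=(0,0), heading=0, pen down
LT 72: heading 0 -> 72
LT 15: heading 72 -> 87
FD 11.9: (0,0) -> (0.623,11.884) [heading=87, draw]
RT 72: heading 87 -> 15
RT 90: heading 15 -> 285
RT 45: heading 285 -> 240
BK 14.9: (0.623,11.884) -> (8.073,24.787) [heading=240, draw]
RT 30: heading 240 -> 210
LT 90: heading 210 -> 300
FD 3.5: (8.073,24.787) -> (9.823,21.756) [heading=300, draw]
Final: pos=(9.823,21.756), heading=300, 3 segment(s) drawn

Answer: 300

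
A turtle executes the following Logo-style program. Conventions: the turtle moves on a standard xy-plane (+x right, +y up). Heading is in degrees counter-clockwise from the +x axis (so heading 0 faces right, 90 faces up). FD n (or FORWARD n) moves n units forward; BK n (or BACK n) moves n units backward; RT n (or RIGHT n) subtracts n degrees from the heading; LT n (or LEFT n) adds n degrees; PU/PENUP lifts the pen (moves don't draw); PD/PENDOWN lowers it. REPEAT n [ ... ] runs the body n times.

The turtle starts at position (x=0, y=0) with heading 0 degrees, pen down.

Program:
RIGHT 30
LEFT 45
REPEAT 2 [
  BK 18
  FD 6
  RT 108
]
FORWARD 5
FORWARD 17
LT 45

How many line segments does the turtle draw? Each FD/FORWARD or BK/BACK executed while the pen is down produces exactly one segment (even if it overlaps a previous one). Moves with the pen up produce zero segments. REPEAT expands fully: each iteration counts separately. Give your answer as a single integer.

Executing turtle program step by step:
Start: pos=(0,0), heading=0, pen down
RT 30: heading 0 -> 330
LT 45: heading 330 -> 15
REPEAT 2 [
  -- iteration 1/2 --
  BK 18: (0,0) -> (-17.387,-4.659) [heading=15, draw]
  FD 6: (-17.387,-4.659) -> (-11.591,-3.106) [heading=15, draw]
  RT 108: heading 15 -> 267
  -- iteration 2/2 --
  BK 18: (-11.591,-3.106) -> (-10.649,14.87) [heading=267, draw]
  FD 6: (-10.649,14.87) -> (-10.963,8.878) [heading=267, draw]
  RT 108: heading 267 -> 159
]
FD 5: (-10.963,8.878) -> (-15.631,10.67) [heading=159, draw]
FD 17: (-15.631,10.67) -> (-31.502,16.762) [heading=159, draw]
LT 45: heading 159 -> 204
Final: pos=(-31.502,16.762), heading=204, 6 segment(s) drawn
Segments drawn: 6

Answer: 6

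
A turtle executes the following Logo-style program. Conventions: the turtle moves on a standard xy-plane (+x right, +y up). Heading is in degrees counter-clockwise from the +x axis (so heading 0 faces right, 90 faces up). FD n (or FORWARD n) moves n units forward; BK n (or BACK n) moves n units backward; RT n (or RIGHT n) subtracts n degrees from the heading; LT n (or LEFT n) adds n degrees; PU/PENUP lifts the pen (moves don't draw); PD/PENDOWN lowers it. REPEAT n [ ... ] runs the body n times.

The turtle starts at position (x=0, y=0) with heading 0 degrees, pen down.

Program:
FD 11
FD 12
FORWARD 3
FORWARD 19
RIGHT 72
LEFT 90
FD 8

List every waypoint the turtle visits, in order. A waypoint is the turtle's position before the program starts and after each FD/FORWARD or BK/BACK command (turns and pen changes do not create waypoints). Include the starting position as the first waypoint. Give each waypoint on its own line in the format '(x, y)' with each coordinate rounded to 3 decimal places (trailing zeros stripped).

Answer: (0, 0)
(11, 0)
(23, 0)
(26, 0)
(45, 0)
(52.608, 2.472)

Derivation:
Executing turtle program step by step:
Start: pos=(0,0), heading=0, pen down
FD 11: (0,0) -> (11,0) [heading=0, draw]
FD 12: (11,0) -> (23,0) [heading=0, draw]
FD 3: (23,0) -> (26,0) [heading=0, draw]
FD 19: (26,0) -> (45,0) [heading=0, draw]
RT 72: heading 0 -> 288
LT 90: heading 288 -> 18
FD 8: (45,0) -> (52.608,2.472) [heading=18, draw]
Final: pos=(52.608,2.472), heading=18, 5 segment(s) drawn
Waypoints (6 total):
(0, 0)
(11, 0)
(23, 0)
(26, 0)
(45, 0)
(52.608, 2.472)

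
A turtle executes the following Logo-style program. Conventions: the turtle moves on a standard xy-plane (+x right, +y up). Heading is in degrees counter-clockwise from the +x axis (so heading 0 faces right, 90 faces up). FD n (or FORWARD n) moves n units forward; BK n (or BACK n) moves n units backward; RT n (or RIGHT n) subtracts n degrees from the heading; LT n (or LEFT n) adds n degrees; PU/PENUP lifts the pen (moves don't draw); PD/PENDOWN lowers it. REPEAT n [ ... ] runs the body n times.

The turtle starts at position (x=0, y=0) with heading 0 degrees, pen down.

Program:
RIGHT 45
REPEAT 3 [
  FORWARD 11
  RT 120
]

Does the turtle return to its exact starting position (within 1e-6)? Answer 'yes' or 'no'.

Answer: yes

Derivation:
Executing turtle program step by step:
Start: pos=(0,0), heading=0, pen down
RT 45: heading 0 -> 315
REPEAT 3 [
  -- iteration 1/3 --
  FD 11: (0,0) -> (7.778,-7.778) [heading=315, draw]
  RT 120: heading 315 -> 195
  -- iteration 2/3 --
  FD 11: (7.778,-7.778) -> (-2.847,-10.625) [heading=195, draw]
  RT 120: heading 195 -> 75
  -- iteration 3/3 --
  FD 11: (-2.847,-10.625) -> (0,0) [heading=75, draw]
  RT 120: heading 75 -> 315
]
Final: pos=(0,0), heading=315, 3 segment(s) drawn

Start position: (0, 0)
Final position: (0, 0)
Distance = 0; < 1e-6 -> CLOSED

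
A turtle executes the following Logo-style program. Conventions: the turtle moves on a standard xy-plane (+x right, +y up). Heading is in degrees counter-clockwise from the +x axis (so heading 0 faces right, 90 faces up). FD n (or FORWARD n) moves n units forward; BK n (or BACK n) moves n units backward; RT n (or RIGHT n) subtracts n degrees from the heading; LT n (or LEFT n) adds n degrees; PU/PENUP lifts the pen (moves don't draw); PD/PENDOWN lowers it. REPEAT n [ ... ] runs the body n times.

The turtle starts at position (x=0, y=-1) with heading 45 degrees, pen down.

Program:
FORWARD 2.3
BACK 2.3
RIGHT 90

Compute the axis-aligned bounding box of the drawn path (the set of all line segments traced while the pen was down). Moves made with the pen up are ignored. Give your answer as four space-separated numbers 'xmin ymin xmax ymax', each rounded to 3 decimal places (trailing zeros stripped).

Executing turtle program step by step:
Start: pos=(0,-1), heading=45, pen down
FD 2.3: (0,-1) -> (1.626,0.626) [heading=45, draw]
BK 2.3: (1.626,0.626) -> (0,-1) [heading=45, draw]
RT 90: heading 45 -> 315
Final: pos=(0,-1), heading=315, 2 segment(s) drawn

Segment endpoints: x in {0, 1.626}, y in {-1, 0.626}
xmin=0, ymin=-1, xmax=1.626, ymax=0.626

Answer: 0 -1 1.626 0.626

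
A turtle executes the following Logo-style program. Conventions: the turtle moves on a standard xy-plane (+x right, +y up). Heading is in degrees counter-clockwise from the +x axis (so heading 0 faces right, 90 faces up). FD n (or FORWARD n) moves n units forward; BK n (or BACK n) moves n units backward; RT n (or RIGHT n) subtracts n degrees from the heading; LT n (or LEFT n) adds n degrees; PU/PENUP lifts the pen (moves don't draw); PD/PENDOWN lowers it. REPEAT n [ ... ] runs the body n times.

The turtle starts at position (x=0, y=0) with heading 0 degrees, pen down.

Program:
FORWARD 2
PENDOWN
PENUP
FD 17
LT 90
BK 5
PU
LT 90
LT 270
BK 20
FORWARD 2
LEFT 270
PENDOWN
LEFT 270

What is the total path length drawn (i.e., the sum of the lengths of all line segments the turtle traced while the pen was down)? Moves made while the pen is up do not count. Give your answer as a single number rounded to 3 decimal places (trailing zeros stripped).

Answer: 2

Derivation:
Executing turtle program step by step:
Start: pos=(0,0), heading=0, pen down
FD 2: (0,0) -> (2,0) [heading=0, draw]
PD: pen down
PU: pen up
FD 17: (2,0) -> (19,0) [heading=0, move]
LT 90: heading 0 -> 90
BK 5: (19,0) -> (19,-5) [heading=90, move]
PU: pen up
LT 90: heading 90 -> 180
LT 270: heading 180 -> 90
BK 20: (19,-5) -> (19,-25) [heading=90, move]
FD 2: (19,-25) -> (19,-23) [heading=90, move]
LT 270: heading 90 -> 0
PD: pen down
LT 270: heading 0 -> 270
Final: pos=(19,-23), heading=270, 1 segment(s) drawn

Segment lengths:
  seg 1: (0,0) -> (2,0), length = 2
Total = 2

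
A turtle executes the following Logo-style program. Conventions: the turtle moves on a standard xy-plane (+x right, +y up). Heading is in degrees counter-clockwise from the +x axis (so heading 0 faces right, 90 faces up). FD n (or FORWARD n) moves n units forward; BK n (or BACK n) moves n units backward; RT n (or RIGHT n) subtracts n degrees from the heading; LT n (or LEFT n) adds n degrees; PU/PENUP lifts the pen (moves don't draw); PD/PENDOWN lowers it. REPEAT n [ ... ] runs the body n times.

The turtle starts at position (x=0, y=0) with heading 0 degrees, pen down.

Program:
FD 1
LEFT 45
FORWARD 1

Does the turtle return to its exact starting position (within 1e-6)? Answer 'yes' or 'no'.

Executing turtle program step by step:
Start: pos=(0,0), heading=0, pen down
FD 1: (0,0) -> (1,0) [heading=0, draw]
LT 45: heading 0 -> 45
FD 1: (1,0) -> (1.707,0.707) [heading=45, draw]
Final: pos=(1.707,0.707), heading=45, 2 segment(s) drawn

Start position: (0, 0)
Final position: (1.707, 0.707)
Distance = 1.848; >= 1e-6 -> NOT closed

Answer: no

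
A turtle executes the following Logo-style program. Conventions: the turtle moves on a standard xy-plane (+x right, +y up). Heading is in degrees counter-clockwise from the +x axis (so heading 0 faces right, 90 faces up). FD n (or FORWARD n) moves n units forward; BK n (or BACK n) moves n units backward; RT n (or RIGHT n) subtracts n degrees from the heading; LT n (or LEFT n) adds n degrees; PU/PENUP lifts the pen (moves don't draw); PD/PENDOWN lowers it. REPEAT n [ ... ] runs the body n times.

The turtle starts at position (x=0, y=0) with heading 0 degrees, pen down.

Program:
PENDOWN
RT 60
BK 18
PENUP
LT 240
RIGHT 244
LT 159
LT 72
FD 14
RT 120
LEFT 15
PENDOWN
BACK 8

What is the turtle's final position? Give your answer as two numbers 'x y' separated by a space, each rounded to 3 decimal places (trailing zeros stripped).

Executing turtle program step by step:
Start: pos=(0,0), heading=0, pen down
PD: pen down
RT 60: heading 0 -> 300
BK 18: (0,0) -> (-9,15.588) [heading=300, draw]
PU: pen up
LT 240: heading 300 -> 180
RT 244: heading 180 -> 296
LT 159: heading 296 -> 95
LT 72: heading 95 -> 167
FD 14: (-9,15.588) -> (-22.641,18.738) [heading=167, move]
RT 120: heading 167 -> 47
LT 15: heading 47 -> 62
PD: pen down
BK 8: (-22.641,18.738) -> (-26.397,11.674) [heading=62, draw]
Final: pos=(-26.397,11.674), heading=62, 2 segment(s) drawn

Answer: -26.397 11.674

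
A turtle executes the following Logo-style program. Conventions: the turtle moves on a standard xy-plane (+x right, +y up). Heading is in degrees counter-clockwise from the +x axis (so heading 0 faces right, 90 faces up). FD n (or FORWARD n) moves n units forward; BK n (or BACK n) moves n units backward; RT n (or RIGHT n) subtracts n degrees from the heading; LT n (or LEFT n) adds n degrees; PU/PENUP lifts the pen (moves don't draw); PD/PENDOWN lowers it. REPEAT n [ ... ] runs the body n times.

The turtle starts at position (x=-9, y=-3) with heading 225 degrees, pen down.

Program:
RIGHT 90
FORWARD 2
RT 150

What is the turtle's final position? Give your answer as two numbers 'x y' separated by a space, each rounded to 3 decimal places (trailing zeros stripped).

Answer: -10.414 -1.586

Derivation:
Executing turtle program step by step:
Start: pos=(-9,-3), heading=225, pen down
RT 90: heading 225 -> 135
FD 2: (-9,-3) -> (-10.414,-1.586) [heading=135, draw]
RT 150: heading 135 -> 345
Final: pos=(-10.414,-1.586), heading=345, 1 segment(s) drawn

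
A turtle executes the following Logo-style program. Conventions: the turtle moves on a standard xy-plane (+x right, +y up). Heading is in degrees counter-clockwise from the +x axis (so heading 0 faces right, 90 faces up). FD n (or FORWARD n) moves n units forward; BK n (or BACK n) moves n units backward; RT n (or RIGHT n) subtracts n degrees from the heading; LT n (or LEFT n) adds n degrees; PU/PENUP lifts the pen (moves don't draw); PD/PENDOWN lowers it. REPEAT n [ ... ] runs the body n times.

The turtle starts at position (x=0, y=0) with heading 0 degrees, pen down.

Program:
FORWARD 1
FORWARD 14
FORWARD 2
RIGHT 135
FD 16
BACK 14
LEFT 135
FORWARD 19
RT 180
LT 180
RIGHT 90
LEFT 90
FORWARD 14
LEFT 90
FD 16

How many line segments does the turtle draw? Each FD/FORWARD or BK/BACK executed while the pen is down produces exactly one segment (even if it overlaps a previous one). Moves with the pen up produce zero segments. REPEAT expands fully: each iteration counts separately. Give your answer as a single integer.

Answer: 8

Derivation:
Executing turtle program step by step:
Start: pos=(0,0), heading=0, pen down
FD 1: (0,0) -> (1,0) [heading=0, draw]
FD 14: (1,0) -> (15,0) [heading=0, draw]
FD 2: (15,0) -> (17,0) [heading=0, draw]
RT 135: heading 0 -> 225
FD 16: (17,0) -> (5.686,-11.314) [heading=225, draw]
BK 14: (5.686,-11.314) -> (15.586,-1.414) [heading=225, draw]
LT 135: heading 225 -> 0
FD 19: (15.586,-1.414) -> (34.586,-1.414) [heading=0, draw]
RT 180: heading 0 -> 180
LT 180: heading 180 -> 0
RT 90: heading 0 -> 270
LT 90: heading 270 -> 0
FD 14: (34.586,-1.414) -> (48.586,-1.414) [heading=0, draw]
LT 90: heading 0 -> 90
FD 16: (48.586,-1.414) -> (48.586,14.586) [heading=90, draw]
Final: pos=(48.586,14.586), heading=90, 8 segment(s) drawn
Segments drawn: 8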